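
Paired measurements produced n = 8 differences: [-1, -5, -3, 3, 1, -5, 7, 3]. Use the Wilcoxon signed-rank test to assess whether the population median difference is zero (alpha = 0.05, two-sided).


Step 1: Drop any zero differences (none here) and take |d_i|.
|d| = [1, 5, 3, 3, 1, 5, 7, 3]
Step 2: Midrank |d_i| (ties get averaged ranks).
ranks: |1|->1.5, |5|->6.5, |3|->4, |3|->4, |1|->1.5, |5|->6.5, |7|->8, |3|->4
Step 3: Attach original signs; sum ranks with positive sign and with negative sign.
W+ = 4 + 1.5 + 8 + 4 = 17.5
W- = 1.5 + 6.5 + 4 + 6.5 = 18.5
(Check: W+ + W- = 36 should equal n(n+1)/2 = 36.)
Step 4: Test statistic W = min(W+, W-) = 17.5.
Step 5: Ties in |d|, so use the tie-corrected normal approximation.
        E[W] = n(n+1)/4 = 8*9/4 = 18.
        Tie groups: |d|=1 (t=2), |d|=3 (t=3), |d|=5 (t=2); sum(t^3 - t) = 36.
        Var[W] = n(n+1)(2n+1)/24 - sum(t^3-t)/48 = 1224/24 - 36/48 = 50.25.
        z = (W - E[W]) / sqrt(Var[W]) = (17.5 - 18) / 7.0887 = -0.0705.
        Two-sided p = 2*Phi(z) = 0.943768.
Step 6: alpha = 0.05. fail to reject H0.

W+ = 17.5, W- = 18.5, W = min = 17.5, p = 0.943768, fail to reject H0.


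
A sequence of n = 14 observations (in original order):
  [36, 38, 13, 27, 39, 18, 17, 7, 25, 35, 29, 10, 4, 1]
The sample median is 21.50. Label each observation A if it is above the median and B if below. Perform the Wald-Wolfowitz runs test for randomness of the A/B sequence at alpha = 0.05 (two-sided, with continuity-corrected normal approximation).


Step 1: Compute median = 21.50; label A = above, B = below.
Labels in order: AABAABBBAAABBB  (n_A = 7, n_B = 7)
Step 2: Count runs R = 6.
Step 3: Under H0 (random ordering), E[R] = 2*n_A*n_B/(n_A+n_B) + 1 = 2*7*7/14 + 1 = 8.0000.
        Var[R] = 2*n_A*n_B*(2*n_A*n_B - n_A - n_B) / ((n_A+n_B)^2 * (n_A+n_B-1)) = 8232/2548 = 3.2308.
        SD[R] = 1.7974.
Step 4: Continuity-corrected z = (R + 0.5 - E[R]) / SD[R] = (6 + 0.5 - 8.0000) / 1.7974 = -0.8345.
Step 5: Two-sided p-value via normal approximation = 2*(1 - Phi(|z|)) = 0.403986.
Step 6: alpha = 0.05. fail to reject H0.

R = 6, z = -0.8345, p = 0.403986, fail to reject H0.


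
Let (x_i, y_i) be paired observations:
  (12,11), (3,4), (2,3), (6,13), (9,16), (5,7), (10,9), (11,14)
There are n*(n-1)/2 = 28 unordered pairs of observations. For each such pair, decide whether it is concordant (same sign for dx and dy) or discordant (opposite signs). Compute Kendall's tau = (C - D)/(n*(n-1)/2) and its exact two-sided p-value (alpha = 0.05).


Step 1: Enumerate the 28 unordered pairs (i,j) with i<j and classify each by sign(x_j-x_i) * sign(y_j-y_i).
  (1,2):dx=-9,dy=-7->C; (1,3):dx=-10,dy=-8->C; (1,4):dx=-6,dy=+2->D; (1,5):dx=-3,dy=+5->D
  (1,6):dx=-7,dy=-4->C; (1,7):dx=-2,dy=-2->C; (1,8):dx=-1,dy=+3->D; (2,3):dx=-1,dy=-1->C
  (2,4):dx=+3,dy=+9->C; (2,5):dx=+6,dy=+12->C; (2,6):dx=+2,dy=+3->C; (2,7):dx=+7,dy=+5->C
  (2,8):dx=+8,dy=+10->C; (3,4):dx=+4,dy=+10->C; (3,5):dx=+7,dy=+13->C; (3,6):dx=+3,dy=+4->C
  (3,7):dx=+8,dy=+6->C; (3,8):dx=+9,dy=+11->C; (4,5):dx=+3,dy=+3->C; (4,6):dx=-1,dy=-6->C
  (4,7):dx=+4,dy=-4->D; (4,8):dx=+5,dy=+1->C; (5,6):dx=-4,dy=-9->C; (5,7):dx=+1,dy=-7->D
  (5,8):dx=+2,dy=-2->D; (6,7):dx=+5,dy=+2->C; (6,8):dx=+6,dy=+7->C; (7,8):dx=+1,dy=+5->C
Step 2: C = 22, D = 6, total pairs = 28.
Step 3: tau = (C - D)/(n(n-1)/2) = (22 - 6)/28 = 0.571429.
Step 4: Exact two-sided p-value (enumerate n! = 40320 permutations of y under H0): p = 0.061012.
Step 5: alpha = 0.05. fail to reject H0.

tau_b = 0.5714 (C=22, D=6), p = 0.061012, fail to reject H0.


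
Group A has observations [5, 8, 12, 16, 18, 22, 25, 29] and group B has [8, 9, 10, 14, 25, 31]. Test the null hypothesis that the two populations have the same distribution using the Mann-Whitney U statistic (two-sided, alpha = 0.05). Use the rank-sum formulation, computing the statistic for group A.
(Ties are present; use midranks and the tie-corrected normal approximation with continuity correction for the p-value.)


Step 1: Combine and sort all 14 observations; assign midranks.
sorted (value, group): (5,X), (8,X), (8,Y), (9,Y), (10,Y), (12,X), (14,Y), (16,X), (18,X), (22,X), (25,X), (25,Y), (29,X), (31,Y)
ranks: 5->1, 8->2.5, 8->2.5, 9->4, 10->5, 12->6, 14->7, 16->8, 18->9, 22->10, 25->11.5, 25->11.5, 29->13, 31->14
Step 2: Rank sum for X: R1 = 1 + 2.5 + 6 + 8 + 9 + 10 + 11.5 + 13 = 61.
Step 3: U_X = R1 - n1(n1+1)/2 = 61 - 8*9/2 = 61 - 36 = 25.
       U_Y = n1*n2 - U_X = 48 - 25 = 23.
Step 4: Ties are present, so use the tie-corrected normal approximation (with continuity correction) for the p-value.
Step 5: p-value = 0.948419; compare to alpha = 0.05. fail to reject H0.

U_X = 25, p = 0.948419, fail to reject H0 at alpha = 0.05.


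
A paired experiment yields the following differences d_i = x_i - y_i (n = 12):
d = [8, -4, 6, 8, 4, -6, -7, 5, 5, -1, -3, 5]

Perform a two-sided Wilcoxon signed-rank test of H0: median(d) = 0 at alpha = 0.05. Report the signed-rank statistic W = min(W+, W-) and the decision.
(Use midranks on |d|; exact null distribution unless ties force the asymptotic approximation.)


Step 1: Drop any zero differences (none here) and take |d_i|.
|d| = [8, 4, 6, 8, 4, 6, 7, 5, 5, 1, 3, 5]
Step 2: Midrank |d_i| (ties get averaged ranks).
ranks: |8|->11.5, |4|->3.5, |6|->8.5, |8|->11.5, |4|->3.5, |6|->8.5, |7|->10, |5|->6, |5|->6, |1|->1, |3|->2, |5|->6
Step 3: Attach original signs; sum ranks with positive sign and with negative sign.
W+ = 11.5 + 8.5 + 11.5 + 3.5 + 6 + 6 + 6 = 53
W- = 3.5 + 8.5 + 10 + 1 + 2 = 25
(Check: W+ + W- = 78 should equal n(n+1)/2 = 78.)
Step 4: Test statistic W = min(W+, W-) = 25.
Step 5: Ties in |d|, so use the tie-corrected normal approximation.
        E[W] = n(n+1)/4 = 12*13/4 = 39.
        Tie groups: |d|=4 (t=2), |d|=5 (t=3), |d|=6 (t=2), |d|=8 (t=2); sum(t^3 - t) = 42.
        Var[W] = n(n+1)(2n+1)/24 - sum(t^3-t)/48 = 3900/24 - 42/48 = 161.625.
        z = (W - E[W]) / sqrt(Var[W]) = (25 - 39) / 12.7132 = -1.1012.
        Two-sided p = 2*Phi(z) = 0.270801.
Step 6: alpha = 0.05. fail to reject H0.

W+ = 53, W- = 25, W = min = 25, p = 0.270801, fail to reject H0.


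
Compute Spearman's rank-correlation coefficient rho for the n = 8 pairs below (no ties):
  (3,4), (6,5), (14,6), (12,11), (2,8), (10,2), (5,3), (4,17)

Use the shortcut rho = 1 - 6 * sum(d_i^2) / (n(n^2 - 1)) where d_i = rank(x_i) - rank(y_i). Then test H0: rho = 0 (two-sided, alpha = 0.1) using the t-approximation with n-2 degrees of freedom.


Step 1: Rank x and y separately (midranks; no ties here).
rank(x): 3->2, 6->5, 14->8, 12->7, 2->1, 10->6, 5->4, 4->3
rank(y): 4->3, 5->4, 6->5, 11->7, 8->6, 2->1, 3->2, 17->8
Step 2: d_i = R_x(i) - R_y(i); compute d_i^2.
  (2-3)^2=1, (5-4)^2=1, (8-5)^2=9, (7-7)^2=0, (1-6)^2=25, (6-1)^2=25, (4-2)^2=4, (3-8)^2=25
sum(d^2) = 90.
Step 3: rho = 1 - 6*90 / (8*(8^2 - 1)) = 1 - 540/504 = -0.071429.
Step 4: Under H0, t = rho * sqrt((n-2)/(1-rho^2)) = -0.1754 ~ t(6).
Step 5: Two-sided p-value from the t-distribution with 6 df = 0.866526.
Step 6: alpha = 0.1. fail to reject H0.

rho = -0.0714, p = 0.866526, fail to reject H0 at alpha = 0.1.


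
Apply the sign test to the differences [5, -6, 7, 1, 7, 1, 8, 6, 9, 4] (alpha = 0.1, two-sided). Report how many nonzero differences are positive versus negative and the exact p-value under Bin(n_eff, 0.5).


Step 1: Discard zero differences. Original n = 10; n_eff = number of nonzero differences = 10.
Nonzero differences (with sign): +5, -6, +7, +1, +7, +1, +8, +6, +9, +4
Step 2: Count signs: positive = 9, negative = 1.
Step 3: Under H0: P(positive) = 0.5, so the number of positives S ~ Bin(10, 0.5).
Step 4: Two-sided exact p-value = sum of Bin(10,0.5) probabilities at or below the observed probability = 0.021484.
Step 5: alpha = 0.1. reject H0.

n_eff = 10, pos = 9, neg = 1, p = 0.021484, reject H0.


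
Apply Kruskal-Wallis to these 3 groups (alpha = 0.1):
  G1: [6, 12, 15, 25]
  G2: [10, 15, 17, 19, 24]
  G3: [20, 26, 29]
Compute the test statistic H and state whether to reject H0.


Step 1: Combine all N = 12 observations and assign midranks.
sorted (value, group, rank): (6,G1,1), (10,G2,2), (12,G1,3), (15,G1,4.5), (15,G2,4.5), (17,G2,6), (19,G2,7), (20,G3,8), (24,G2,9), (25,G1,10), (26,G3,11), (29,G3,12)
Step 2: Sum ranks within each group.
R_1 = 18.5 (n_1 = 4)
R_2 = 28.5 (n_2 = 5)
R_3 = 31 (n_3 = 3)
Step 3: H = 12/(N(N+1)) * sum(R_i^2/n_i) - 3(N+1)
     = 12/(12*13) * (18.5^2/4 + 28.5^2/5 + 31^2/3) - 3*13
     = 0.076923 * 568.346 - 39
     = 4.718910.
Step 4: Ties present; correction factor C = 1 - 6/(12^3 - 12) = 0.996503. Corrected H = 4.718910 / 0.996503 = 4.735468.
Step 5: Under H0, H ~ chi^2(2); p-value = 0.093693.
Step 6: alpha = 0.1. reject H0.

H = 4.7355, df = 2, p = 0.093693, reject H0.


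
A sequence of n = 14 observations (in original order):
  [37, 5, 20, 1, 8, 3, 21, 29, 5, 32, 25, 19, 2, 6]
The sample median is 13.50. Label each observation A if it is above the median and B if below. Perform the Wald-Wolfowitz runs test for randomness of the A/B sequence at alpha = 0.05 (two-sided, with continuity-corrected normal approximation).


Step 1: Compute median = 13.50; label A = above, B = below.
Labels in order: ABABBBAABAAABB  (n_A = 7, n_B = 7)
Step 2: Count runs R = 8.
Step 3: Under H0 (random ordering), E[R] = 2*n_A*n_B/(n_A+n_B) + 1 = 2*7*7/14 + 1 = 8.0000.
        Var[R] = 2*n_A*n_B*(2*n_A*n_B - n_A - n_B) / ((n_A+n_B)^2 * (n_A+n_B-1)) = 8232/2548 = 3.2308.
        SD[R] = 1.7974.
Step 4: R = E[R], so z = 0 with no continuity correction.
Step 5: Two-sided p-value via normal approximation = 2*(1 - Phi(|z|)) = 1.000000.
Step 6: alpha = 0.05. fail to reject H0.

R = 8, z = 0.0000, p = 1.000000, fail to reject H0.


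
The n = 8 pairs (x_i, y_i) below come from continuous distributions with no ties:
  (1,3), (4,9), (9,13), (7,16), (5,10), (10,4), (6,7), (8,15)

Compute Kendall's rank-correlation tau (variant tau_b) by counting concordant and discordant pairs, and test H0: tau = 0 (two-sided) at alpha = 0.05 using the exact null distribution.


Step 1: Enumerate the 28 unordered pairs (i,j) with i<j and classify each by sign(x_j-x_i) * sign(y_j-y_i).
  (1,2):dx=+3,dy=+6->C; (1,3):dx=+8,dy=+10->C; (1,4):dx=+6,dy=+13->C; (1,5):dx=+4,dy=+7->C
  (1,6):dx=+9,dy=+1->C; (1,7):dx=+5,dy=+4->C; (1,8):dx=+7,dy=+12->C; (2,3):dx=+5,dy=+4->C
  (2,4):dx=+3,dy=+7->C; (2,5):dx=+1,dy=+1->C; (2,6):dx=+6,dy=-5->D; (2,7):dx=+2,dy=-2->D
  (2,8):dx=+4,dy=+6->C; (3,4):dx=-2,dy=+3->D; (3,5):dx=-4,dy=-3->C; (3,6):dx=+1,dy=-9->D
  (3,7):dx=-3,dy=-6->C; (3,8):dx=-1,dy=+2->D; (4,5):dx=-2,dy=-6->C; (4,6):dx=+3,dy=-12->D
  (4,7):dx=-1,dy=-9->C; (4,8):dx=+1,dy=-1->D; (5,6):dx=+5,dy=-6->D; (5,7):dx=+1,dy=-3->D
  (5,8):dx=+3,dy=+5->C; (6,7):dx=-4,dy=+3->D; (6,8):dx=-2,dy=+11->D; (7,8):dx=+2,dy=+8->C
Step 2: C = 17, D = 11, total pairs = 28.
Step 3: tau = (C - D)/(n(n-1)/2) = (17 - 11)/28 = 0.214286.
Step 4: Exact two-sided p-value (enumerate n! = 40320 permutations of y under H0): p = 0.548413.
Step 5: alpha = 0.05. fail to reject H0.

tau_b = 0.2143 (C=17, D=11), p = 0.548413, fail to reject H0.


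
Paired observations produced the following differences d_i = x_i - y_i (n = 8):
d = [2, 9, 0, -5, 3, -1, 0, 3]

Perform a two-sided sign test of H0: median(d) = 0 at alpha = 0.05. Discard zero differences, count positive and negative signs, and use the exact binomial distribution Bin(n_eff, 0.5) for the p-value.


Step 1: Discard zero differences. Original n = 8; n_eff = number of nonzero differences = 6.
Nonzero differences (with sign): +2, +9, -5, +3, -1, +3
Step 2: Count signs: positive = 4, negative = 2.
Step 3: Under H0: P(positive) = 0.5, so the number of positives S ~ Bin(6, 0.5).
Step 4: Two-sided exact p-value = sum of Bin(6,0.5) probabilities at or below the observed probability = 0.687500.
Step 5: alpha = 0.05. fail to reject H0.

n_eff = 6, pos = 4, neg = 2, p = 0.687500, fail to reject H0.


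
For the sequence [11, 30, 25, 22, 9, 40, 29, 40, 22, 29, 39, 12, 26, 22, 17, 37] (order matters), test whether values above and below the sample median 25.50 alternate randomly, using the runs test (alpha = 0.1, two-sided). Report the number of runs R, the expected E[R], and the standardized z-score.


Step 1: Compute median = 25.50; label A = above, B = below.
Labels in order: BABBBAAABAABABBA  (n_A = 8, n_B = 8)
Step 2: Count runs R = 10.
Step 3: Under H0 (random ordering), E[R] = 2*n_A*n_B/(n_A+n_B) + 1 = 2*8*8/16 + 1 = 9.0000.
        Var[R] = 2*n_A*n_B*(2*n_A*n_B - n_A - n_B) / ((n_A+n_B)^2 * (n_A+n_B-1)) = 14336/3840 = 3.7333.
        SD[R] = 1.9322.
Step 4: Continuity-corrected z = (R - 0.5 - E[R]) / SD[R] = (10 - 0.5 - 9.0000) / 1.9322 = 0.2588.
Step 5: Two-sided p-value via normal approximation = 2*(1 - Phi(|z|)) = 0.795809.
Step 6: alpha = 0.1. fail to reject H0.

R = 10, z = 0.2588, p = 0.795809, fail to reject H0.


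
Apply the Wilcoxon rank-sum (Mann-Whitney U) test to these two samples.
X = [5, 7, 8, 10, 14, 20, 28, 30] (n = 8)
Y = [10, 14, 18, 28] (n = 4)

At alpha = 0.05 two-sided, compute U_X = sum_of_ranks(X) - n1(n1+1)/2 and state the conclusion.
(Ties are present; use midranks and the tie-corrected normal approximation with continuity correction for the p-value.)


Step 1: Combine and sort all 12 observations; assign midranks.
sorted (value, group): (5,X), (7,X), (8,X), (10,X), (10,Y), (14,X), (14,Y), (18,Y), (20,X), (28,X), (28,Y), (30,X)
ranks: 5->1, 7->2, 8->3, 10->4.5, 10->4.5, 14->6.5, 14->6.5, 18->8, 20->9, 28->10.5, 28->10.5, 30->12
Step 2: Rank sum for X: R1 = 1 + 2 + 3 + 4.5 + 6.5 + 9 + 10.5 + 12 = 48.5.
Step 3: U_X = R1 - n1(n1+1)/2 = 48.5 - 8*9/2 = 48.5 - 36 = 12.5.
       U_Y = n1*n2 - U_X = 32 - 12.5 = 19.5.
Step 4: Ties are present, so use the tie-corrected normal approximation (with continuity correction) for the p-value.
Step 5: p-value = 0.608498; compare to alpha = 0.05. fail to reject H0.

U_X = 12.5, p = 0.608498, fail to reject H0 at alpha = 0.05.


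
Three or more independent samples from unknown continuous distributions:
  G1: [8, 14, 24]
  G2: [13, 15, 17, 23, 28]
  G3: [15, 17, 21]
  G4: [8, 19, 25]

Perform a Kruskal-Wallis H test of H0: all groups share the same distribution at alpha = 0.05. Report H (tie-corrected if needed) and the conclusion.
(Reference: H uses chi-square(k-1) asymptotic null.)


Step 1: Combine all N = 14 observations and assign midranks.
sorted (value, group, rank): (8,G1,1.5), (8,G4,1.5), (13,G2,3), (14,G1,4), (15,G2,5.5), (15,G3,5.5), (17,G2,7.5), (17,G3,7.5), (19,G4,9), (21,G3,10), (23,G2,11), (24,G1,12), (25,G4,13), (28,G2,14)
Step 2: Sum ranks within each group.
R_1 = 17.5 (n_1 = 3)
R_2 = 41 (n_2 = 5)
R_3 = 23 (n_3 = 3)
R_4 = 23.5 (n_4 = 3)
Step 3: H = 12/(N(N+1)) * sum(R_i^2/n_i) - 3(N+1)
     = 12/(14*15) * (17.5^2/3 + 41^2/5 + 23^2/3 + 23.5^2/3) - 3*15
     = 0.057143 * 798.7 - 45
     = 0.640000.
Step 4: Ties present; correction factor C = 1 - 18/(14^3 - 14) = 0.993407. Corrected H = 0.640000 / 0.993407 = 0.644248.
Step 5: Under H0, H ~ chi^2(3); p-value = 0.886232.
Step 6: alpha = 0.05. fail to reject H0.

H = 0.6442, df = 3, p = 0.886232, fail to reject H0.


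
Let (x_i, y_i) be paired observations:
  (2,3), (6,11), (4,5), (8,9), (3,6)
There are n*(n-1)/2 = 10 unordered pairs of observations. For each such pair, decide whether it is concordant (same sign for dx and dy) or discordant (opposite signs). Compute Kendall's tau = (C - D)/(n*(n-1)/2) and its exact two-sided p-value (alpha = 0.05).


Step 1: Enumerate the 10 unordered pairs (i,j) with i<j and classify each by sign(x_j-x_i) * sign(y_j-y_i).
  (1,2):dx=+4,dy=+8->C; (1,3):dx=+2,dy=+2->C; (1,4):dx=+6,dy=+6->C; (1,5):dx=+1,dy=+3->C
  (2,3):dx=-2,dy=-6->C; (2,4):dx=+2,dy=-2->D; (2,5):dx=-3,dy=-5->C; (3,4):dx=+4,dy=+4->C
  (3,5):dx=-1,dy=+1->D; (4,5):dx=-5,dy=-3->C
Step 2: C = 8, D = 2, total pairs = 10.
Step 3: tau = (C - D)/(n(n-1)/2) = (8 - 2)/10 = 0.600000.
Step 4: Exact two-sided p-value (enumerate n! = 120 permutations of y under H0): p = 0.233333.
Step 5: alpha = 0.05. fail to reject H0.

tau_b = 0.6000 (C=8, D=2), p = 0.233333, fail to reject H0.


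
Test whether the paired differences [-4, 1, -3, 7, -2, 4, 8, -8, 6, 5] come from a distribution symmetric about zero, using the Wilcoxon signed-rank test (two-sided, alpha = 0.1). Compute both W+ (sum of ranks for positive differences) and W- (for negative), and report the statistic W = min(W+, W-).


Step 1: Drop any zero differences (none here) and take |d_i|.
|d| = [4, 1, 3, 7, 2, 4, 8, 8, 6, 5]
Step 2: Midrank |d_i| (ties get averaged ranks).
ranks: |4|->4.5, |1|->1, |3|->3, |7|->8, |2|->2, |4|->4.5, |8|->9.5, |8|->9.5, |6|->7, |5|->6
Step 3: Attach original signs; sum ranks with positive sign and with negative sign.
W+ = 1 + 8 + 4.5 + 9.5 + 7 + 6 = 36
W- = 4.5 + 3 + 2 + 9.5 = 19
(Check: W+ + W- = 55 should equal n(n+1)/2 = 55.)
Step 4: Test statistic W = min(W+, W-) = 19.
Step 5: Ties in |d|, so use the tie-corrected normal approximation.
        E[W] = n(n+1)/4 = 10*11/4 = 27.5.
        Tie groups: |d|=4 (t=2), |d|=8 (t=2); sum(t^3 - t) = 12.
        Var[W] = n(n+1)(2n+1)/24 - sum(t^3-t)/48 = 2310/24 - 12/48 = 96.
        z = (W - E[W]) / sqrt(Var[W]) = (19 - 27.5) / 9.7980 = -0.8675.
        Two-sided p = 2*Phi(z) = 0.385653.
Step 6: alpha = 0.1. fail to reject H0.

W+ = 36, W- = 19, W = min = 19, p = 0.385653, fail to reject H0.


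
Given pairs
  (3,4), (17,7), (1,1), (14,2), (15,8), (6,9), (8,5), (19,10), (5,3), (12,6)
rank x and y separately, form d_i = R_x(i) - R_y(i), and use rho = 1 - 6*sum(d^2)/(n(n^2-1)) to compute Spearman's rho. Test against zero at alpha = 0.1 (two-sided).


Step 1: Rank x and y separately (midranks; no ties here).
rank(x): 3->2, 17->9, 1->1, 14->7, 15->8, 6->4, 8->5, 19->10, 5->3, 12->6
rank(y): 4->4, 7->7, 1->1, 2->2, 8->8, 9->9, 5->5, 10->10, 3->3, 6->6
Step 2: d_i = R_x(i) - R_y(i); compute d_i^2.
  (2-4)^2=4, (9-7)^2=4, (1-1)^2=0, (7-2)^2=25, (8-8)^2=0, (4-9)^2=25, (5-5)^2=0, (10-10)^2=0, (3-3)^2=0, (6-6)^2=0
sum(d^2) = 58.
Step 3: rho = 1 - 6*58 / (10*(10^2 - 1)) = 1 - 348/990 = 0.648485.
Step 4: Under H0, t = rho * sqrt((n-2)/(1-rho^2)) = 2.4095 ~ t(8).
Step 5: Two-sided p-value from the t-distribution with 8 df = 0.042540.
Step 6: alpha = 0.1. reject H0.

rho = 0.6485, p = 0.042540, reject H0 at alpha = 0.1.


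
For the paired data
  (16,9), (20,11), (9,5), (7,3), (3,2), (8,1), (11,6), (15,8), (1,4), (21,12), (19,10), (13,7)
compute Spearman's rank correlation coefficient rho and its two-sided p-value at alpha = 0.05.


Step 1: Rank x and y separately (midranks; no ties here).
rank(x): 16->9, 20->11, 9->5, 7->3, 3->2, 8->4, 11->6, 15->8, 1->1, 21->12, 19->10, 13->7
rank(y): 9->9, 11->11, 5->5, 3->3, 2->2, 1->1, 6->6, 8->8, 4->4, 12->12, 10->10, 7->7
Step 2: d_i = R_x(i) - R_y(i); compute d_i^2.
  (9-9)^2=0, (11-11)^2=0, (5-5)^2=0, (3-3)^2=0, (2-2)^2=0, (4-1)^2=9, (6-6)^2=0, (8-8)^2=0, (1-4)^2=9, (12-12)^2=0, (10-10)^2=0, (7-7)^2=0
sum(d^2) = 18.
Step 3: rho = 1 - 6*18 / (12*(12^2 - 1)) = 1 - 108/1716 = 0.937063.
Step 4: Under H0, t = rho * sqrt((n-2)/(1-rho^2)) = 8.4868 ~ t(10).
Step 5: Two-sided p-value from the t-distribution with 10 df = 0.000007.
Step 6: alpha = 0.05. reject H0.

rho = 0.9371, p = 0.000007, reject H0 at alpha = 0.05.


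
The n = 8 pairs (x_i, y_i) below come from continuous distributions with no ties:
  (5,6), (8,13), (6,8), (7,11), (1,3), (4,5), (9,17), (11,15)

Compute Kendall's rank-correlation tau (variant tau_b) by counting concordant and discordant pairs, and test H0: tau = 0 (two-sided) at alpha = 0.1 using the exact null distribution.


Step 1: Enumerate the 28 unordered pairs (i,j) with i<j and classify each by sign(x_j-x_i) * sign(y_j-y_i).
  (1,2):dx=+3,dy=+7->C; (1,3):dx=+1,dy=+2->C; (1,4):dx=+2,dy=+5->C; (1,5):dx=-4,dy=-3->C
  (1,6):dx=-1,dy=-1->C; (1,7):dx=+4,dy=+11->C; (1,8):dx=+6,dy=+9->C; (2,3):dx=-2,dy=-5->C
  (2,4):dx=-1,dy=-2->C; (2,5):dx=-7,dy=-10->C; (2,6):dx=-4,dy=-8->C; (2,7):dx=+1,dy=+4->C
  (2,8):dx=+3,dy=+2->C; (3,4):dx=+1,dy=+3->C; (3,5):dx=-5,dy=-5->C; (3,6):dx=-2,dy=-3->C
  (3,7):dx=+3,dy=+9->C; (3,8):dx=+5,dy=+7->C; (4,5):dx=-6,dy=-8->C; (4,6):dx=-3,dy=-6->C
  (4,7):dx=+2,dy=+6->C; (4,8):dx=+4,dy=+4->C; (5,6):dx=+3,dy=+2->C; (5,7):dx=+8,dy=+14->C
  (5,8):dx=+10,dy=+12->C; (6,7):dx=+5,dy=+12->C; (6,8):dx=+7,dy=+10->C; (7,8):dx=+2,dy=-2->D
Step 2: C = 27, D = 1, total pairs = 28.
Step 3: tau = (C - D)/(n(n-1)/2) = (27 - 1)/28 = 0.928571.
Step 4: Exact two-sided p-value (enumerate n! = 40320 permutations of y under H0): p = 0.000397.
Step 5: alpha = 0.1. reject H0.

tau_b = 0.9286 (C=27, D=1), p = 0.000397, reject H0.


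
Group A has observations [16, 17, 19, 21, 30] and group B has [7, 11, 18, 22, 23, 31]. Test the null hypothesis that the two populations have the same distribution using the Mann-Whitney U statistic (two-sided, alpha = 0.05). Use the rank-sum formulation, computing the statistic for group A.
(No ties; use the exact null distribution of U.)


Step 1: Combine and sort all 11 observations; assign midranks.
sorted (value, group): (7,Y), (11,Y), (16,X), (17,X), (18,Y), (19,X), (21,X), (22,Y), (23,Y), (30,X), (31,Y)
ranks: 7->1, 11->2, 16->3, 17->4, 18->5, 19->6, 21->7, 22->8, 23->9, 30->10, 31->11
Step 2: Rank sum for X: R1 = 3 + 4 + 6 + 7 + 10 = 30.
Step 3: U_X = R1 - n1(n1+1)/2 = 30 - 5*6/2 = 30 - 15 = 15.
       U_Y = n1*n2 - U_X = 30 - 15 = 15.
Step 4: No ties, so the exact null distribution of U (based on enumerating the C(11,5) = 462 equally likely rank assignments) gives the two-sided p-value.
Step 5: p-value = 1.000000; compare to alpha = 0.05. fail to reject H0.

U_X = 15, p = 1.000000, fail to reject H0 at alpha = 0.05.


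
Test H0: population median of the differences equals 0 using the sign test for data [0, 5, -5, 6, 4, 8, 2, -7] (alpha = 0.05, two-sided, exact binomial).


Step 1: Discard zero differences. Original n = 8; n_eff = number of nonzero differences = 7.
Nonzero differences (with sign): +5, -5, +6, +4, +8, +2, -7
Step 2: Count signs: positive = 5, negative = 2.
Step 3: Under H0: P(positive) = 0.5, so the number of positives S ~ Bin(7, 0.5).
Step 4: Two-sided exact p-value = sum of Bin(7,0.5) probabilities at or below the observed probability = 0.453125.
Step 5: alpha = 0.05. fail to reject H0.

n_eff = 7, pos = 5, neg = 2, p = 0.453125, fail to reject H0.


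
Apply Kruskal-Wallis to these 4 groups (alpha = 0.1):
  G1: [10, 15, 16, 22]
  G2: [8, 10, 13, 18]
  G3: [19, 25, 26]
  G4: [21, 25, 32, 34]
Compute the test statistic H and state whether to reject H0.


Step 1: Combine all N = 15 observations and assign midranks.
sorted (value, group, rank): (8,G2,1), (10,G1,2.5), (10,G2,2.5), (13,G2,4), (15,G1,5), (16,G1,6), (18,G2,7), (19,G3,8), (21,G4,9), (22,G1,10), (25,G3,11.5), (25,G4,11.5), (26,G3,13), (32,G4,14), (34,G4,15)
Step 2: Sum ranks within each group.
R_1 = 23.5 (n_1 = 4)
R_2 = 14.5 (n_2 = 4)
R_3 = 32.5 (n_3 = 3)
R_4 = 49.5 (n_4 = 4)
Step 3: H = 12/(N(N+1)) * sum(R_i^2/n_i) - 3(N+1)
     = 12/(15*16) * (23.5^2/4 + 14.5^2/4 + 32.5^2/3 + 49.5^2/4) - 3*16
     = 0.050000 * 1155.27 - 48
     = 9.763542.
Step 4: Ties present; correction factor C = 1 - 12/(15^3 - 15) = 0.996429. Corrected H = 9.763542 / 0.996429 = 9.798536.
Step 5: Under H0, H ~ chi^2(3); p-value = 0.020359.
Step 6: alpha = 0.1. reject H0.

H = 9.7985, df = 3, p = 0.020359, reject H0.


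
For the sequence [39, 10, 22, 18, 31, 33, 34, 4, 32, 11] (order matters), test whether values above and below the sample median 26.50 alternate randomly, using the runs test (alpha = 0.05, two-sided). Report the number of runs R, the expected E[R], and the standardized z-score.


Step 1: Compute median = 26.50; label A = above, B = below.
Labels in order: ABBBAAABAB  (n_A = 5, n_B = 5)
Step 2: Count runs R = 6.
Step 3: Under H0 (random ordering), E[R] = 2*n_A*n_B/(n_A+n_B) + 1 = 2*5*5/10 + 1 = 6.0000.
        Var[R] = 2*n_A*n_B*(2*n_A*n_B - n_A - n_B) / ((n_A+n_B)^2 * (n_A+n_B-1)) = 2000/900 = 2.2222.
        SD[R] = 1.4907.
Step 4: R = E[R], so z = 0 with no continuity correction.
Step 5: Two-sided p-value via normal approximation = 2*(1 - Phi(|z|)) = 1.000000.
Step 6: alpha = 0.05. fail to reject H0.

R = 6, z = 0.0000, p = 1.000000, fail to reject H0.


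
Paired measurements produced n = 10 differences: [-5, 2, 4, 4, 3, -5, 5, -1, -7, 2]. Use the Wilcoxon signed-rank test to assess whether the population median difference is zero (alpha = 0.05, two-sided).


Step 1: Drop any zero differences (none here) and take |d_i|.
|d| = [5, 2, 4, 4, 3, 5, 5, 1, 7, 2]
Step 2: Midrank |d_i| (ties get averaged ranks).
ranks: |5|->8, |2|->2.5, |4|->5.5, |4|->5.5, |3|->4, |5|->8, |5|->8, |1|->1, |7|->10, |2|->2.5
Step 3: Attach original signs; sum ranks with positive sign and with negative sign.
W+ = 2.5 + 5.5 + 5.5 + 4 + 8 + 2.5 = 28
W- = 8 + 8 + 1 + 10 = 27
(Check: W+ + W- = 55 should equal n(n+1)/2 = 55.)
Step 4: Test statistic W = min(W+, W-) = 27.
Step 5: Ties in |d|, so use the tie-corrected normal approximation.
        E[W] = n(n+1)/4 = 10*11/4 = 27.5.
        Tie groups: |d|=2 (t=2), |d|=4 (t=2), |d|=5 (t=3); sum(t^3 - t) = 36.
        Var[W] = n(n+1)(2n+1)/24 - sum(t^3-t)/48 = 2310/24 - 36/48 = 95.5.
        z = (W - E[W]) / sqrt(Var[W]) = (27 - 27.5) / 9.7724 = -0.0512.
        Two-sided p = 2*Phi(z) = 0.959194.
Step 6: alpha = 0.05. fail to reject H0.

W+ = 28, W- = 27, W = min = 27, p = 0.959194, fail to reject H0.


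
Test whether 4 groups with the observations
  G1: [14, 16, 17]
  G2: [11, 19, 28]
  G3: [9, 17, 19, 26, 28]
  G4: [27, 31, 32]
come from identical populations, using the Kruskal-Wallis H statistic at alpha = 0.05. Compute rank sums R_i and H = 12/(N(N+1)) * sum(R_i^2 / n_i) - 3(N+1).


Step 1: Combine all N = 14 observations and assign midranks.
sorted (value, group, rank): (9,G3,1), (11,G2,2), (14,G1,3), (16,G1,4), (17,G1,5.5), (17,G3,5.5), (19,G2,7.5), (19,G3,7.5), (26,G3,9), (27,G4,10), (28,G2,11.5), (28,G3,11.5), (31,G4,13), (32,G4,14)
Step 2: Sum ranks within each group.
R_1 = 12.5 (n_1 = 3)
R_2 = 21 (n_2 = 3)
R_3 = 34.5 (n_3 = 5)
R_4 = 37 (n_4 = 3)
Step 3: H = 12/(N(N+1)) * sum(R_i^2/n_i) - 3(N+1)
     = 12/(14*15) * (12.5^2/3 + 21^2/3 + 34.5^2/5 + 37^2/3) - 3*15
     = 0.057143 * 893.467 - 45
     = 6.055238.
Step 4: Ties present; correction factor C = 1 - 18/(14^3 - 14) = 0.993407. Corrected H = 6.055238 / 0.993407 = 6.095428.
Step 5: Under H0, H ~ chi^2(3); p-value = 0.107059.
Step 6: alpha = 0.05. fail to reject H0.

H = 6.0954, df = 3, p = 0.107059, fail to reject H0.


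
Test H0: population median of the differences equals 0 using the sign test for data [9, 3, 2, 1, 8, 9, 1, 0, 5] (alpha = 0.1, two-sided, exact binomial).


Step 1: Discard zero differences. Original n = 9; n_eff = number of nonzero differences = 8.
Nonzero differences (with sign): +9, +3, +2, +1, +8, +9, +1, +5
Step 2: Count signs: positive = 8, negative = 0.
Step 3: Under H0: P(positive) = 0.5, so the number of positives S ~ Bin(8, 0.5).
Step 4: Two-sided exact p-value = sum of Bin(8,0.5) probabilities at or below the observed probability = 0.007812.
Step 5: alpha = 0.1. reject H0.

n_eff = 8, pos = 8, neg = 0, p = 0.007812, reject H0.


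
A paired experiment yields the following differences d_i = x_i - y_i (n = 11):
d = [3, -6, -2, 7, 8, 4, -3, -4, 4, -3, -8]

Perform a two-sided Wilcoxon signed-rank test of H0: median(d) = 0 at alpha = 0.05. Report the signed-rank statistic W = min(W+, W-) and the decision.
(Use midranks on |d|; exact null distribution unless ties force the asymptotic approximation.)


Step 1: Drop any zero differences (none here) and take |d_i|.
|d| = [3, 6, 2, 7, 8, 4, 3, 4, 4, 3, 8]
Step 2: Midrank |d_i| (ties get averaged ranks).
ranks: |3|->3, |6|->8, |2|->1, |7|->9, |8|->10.5, |4|->6, |3|->3, |4|->6, |4|->6, |3|->3, |8|->10.5
Step 3: Attach original signs; sum ranks with positive sign and with negative sign.
W+ = 3 + 9 + 10.5 + 6 + 6 = 34.5
W- = 8 + 1 + 3 + 6 + 3 + 10.5 = 31.5
(Check: W+ + W- = 66 should equal n(n+1)/2 = 66.)
Step 4: Test statistic W = min(W+, W-) = 31.5.
Step 5: Ties in |d|, so use the tie-corrected normal approximation.
        E[W] = n(n+1)/4 = 11*12/4 = 33.
        Tie groups: |d|=3 (t=3), |d|=4 (t=3), |d|=8 (t=2); sum(t^3 - t) = 54.
        Var[W] = n(n+1)(2n+1)/24 - sum(t^3-t)/48 = 3036/24 - 54/48 = 125.375.
        z = (W - E[W]) / sqrt(Var[W]) = (31.5 - 33) / 11.1971 = -0.1340.
        Two-sided p = 2*Phi(z) = 0.893432.
Step 6: alpha = 0.05. fail to reject H0.

W+ = 34.5, W- = 31.5, W = min = 31.5, p = 0.893432, fail to reject H0.


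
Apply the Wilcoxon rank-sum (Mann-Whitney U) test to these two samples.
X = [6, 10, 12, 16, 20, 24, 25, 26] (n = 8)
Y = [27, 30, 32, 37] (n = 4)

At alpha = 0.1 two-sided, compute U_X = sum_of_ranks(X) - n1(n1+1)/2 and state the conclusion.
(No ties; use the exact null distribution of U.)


Step 1: Combine and sort all 12 observations; assign midranks.
sorted (value, group): (6,X), (10,X), (12,X), (16,X), (20,X), (24,X), (25,X), (26,X), (27,Y), (30,Y), (32,Y), (37,Y)
ranks: 6->1, 10->2, 12->3, 16->4, 20->5, 24->6, 25->7, 26->8, 27->9, 30->10, 32->11, 37->12
Step 2: Rank sum for X: R1 = 1 + 2 + 3 + 4 + 5 + 6 + 7 + 8 = 36.
Step 3: U_X = R1 - n1(n1+1)/2 = 36 - 8*9/2 = 36 - 36 = 0.
       U_Y = n1*n2 - U_X = 32 - 0 = 32.
Step 4: No ties, so the exact null distribution of U (based on enumerating the C(12,8) = 495 equally likely rank assignments) gives the two-sided p-value.
Step 5: p-value = 0.004040; compare to alpha = 0.1. reject H0.

U_X = 0, p = 0.004040, reject H0 at alpha = 0.1.


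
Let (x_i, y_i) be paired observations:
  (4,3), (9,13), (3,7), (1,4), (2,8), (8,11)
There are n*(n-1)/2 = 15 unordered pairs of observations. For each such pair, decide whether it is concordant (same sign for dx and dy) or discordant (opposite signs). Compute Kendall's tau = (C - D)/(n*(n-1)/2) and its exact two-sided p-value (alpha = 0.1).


Step 1: Enumerate the 15 unordered pairs (i,j) with i<j and classify each by sign(x_j-x_i) * sign(y_j-y_i).
  (1,2):dx=+5,dy=+10->C; (1,3):dx=-1,dy=+4->D; (1,4):dx=-3,dy=+1->D; (1,5):dx=-2,dy=+5->D
  (1,6):dx=+4,dy=+8->C; (2,3):dx=-6,dy=-6->C; (2,4):dx=-8,dy=-9->C; (2,5):dx=-7,dy=-5->C
  (2,6):dx=-1,dy=-2->C; (3,4):dx=-2,dy=-3->C; (3,5):dx=-1,dy=+1->D; (3,6):dx=+5,dy=+4->C
  (4,5):dx=+1,dy=+4->C; (4,6):dx=+7,dy=+7->C; (5,6):dx=+6,dy=+3->C
Step 2: C = 11, D = 4, total pairs = 15.
Step 3: tau = (C - D)/(n(n-1)/2) = (11 - 4)/15 = 0.466667.
Step 4: Exact two-sided p-value (enumerate n! = 720 permutations of y under H0): p = 0.272222.
Step 5: alpha = 0.1. fail to reject H0.

tau_b = 0.4667 (C=11, D=4), p = 0.272222, fail to reject H0.


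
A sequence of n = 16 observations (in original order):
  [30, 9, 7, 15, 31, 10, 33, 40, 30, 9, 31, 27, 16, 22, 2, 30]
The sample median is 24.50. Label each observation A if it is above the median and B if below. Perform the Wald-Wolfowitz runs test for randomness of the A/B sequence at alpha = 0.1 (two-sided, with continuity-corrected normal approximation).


Step 1: Compute median = 24.50; label A = above, B = below.
Labels in order: ABBBABAAABAABBBA  (n_A = 8, n_B = 8)
Step 2: Count runs R = 9.
Step 3: Under H0 (random ordering), E[R] = 2*n_A*n_B/(n_A+n_B) + 1 = 2*8*8/16 + 1 = 9.0000.
        Var[R] = 2*n_A*n_B*(2*n_A*n_B - n_A - n_B) / ((n_A+n_B)^2 * (n_A+n_B-1)) = 14336/3840 = 3.7333.
        SD[R] = 1.9322.
Step 4: R = E[R], so z = 0 with no continuity correction.
Step 5: Two-sided p-value via normal approximation = 2*(1 - Phi(|z|)) = 1.000000.
Step 6: alpha = 0.1. fail to reject H0.

R = 9, z = 0.0000, p = 1.000000, fail to reject H0.


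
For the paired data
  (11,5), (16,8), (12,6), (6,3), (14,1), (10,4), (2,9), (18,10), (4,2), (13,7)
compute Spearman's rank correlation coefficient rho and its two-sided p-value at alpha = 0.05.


Step 1: Rank x and y separately (midranks; no ties here).
rank(x): 11->5, 16->9, 12->6, 6->3, 14->8, 10->4, 2->1, 18->10, 4->2, 13->7
rank(y): 5->5, 8->8, 6->6, 3->3, 1->1, 4->4, 9->9, 10->10, 2->2, 7->7
Step 2: d_i = R_x(i) - R_y(i); compute d_i^2.
  (5-5)^2=0, (9-8)^2=1, (6-6)^2=0, (3-3)^2=0, (8-1)^2=49, (4-4)^2=0, (1-9)^2=64, (10-10)^2=0, (2-2)^2=0, (7-7)^2=0
sum(d^2) = 114.
Step 3: rho = 1 - 6*114 / (10*(10^2 - 1)) = 1 - 684/990 = 0.309091.
Step 4: Under H0, t = rho * sqrt((n-2)/(1-rho^2)) = 0.9193 ~ t(8).
Step 5: Two-sided p-value from the t-distribution with 8 df = 0.384841.
Step 6: alpha = 0.05. fail to reject H0.

rho = 0.3091, p = 0.384841, fail to reject H0 at alpha = 0.05.


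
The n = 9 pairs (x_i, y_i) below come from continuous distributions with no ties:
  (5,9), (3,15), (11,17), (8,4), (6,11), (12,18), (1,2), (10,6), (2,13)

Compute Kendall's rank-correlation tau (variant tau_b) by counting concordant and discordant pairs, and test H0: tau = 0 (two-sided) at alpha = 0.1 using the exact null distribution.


Step 1: Enumerate the 36 unordered pairs (i,j) with i<j and classify each by sign(x_j-x_i) * sign(y_j-y_i).
  (1,2):dx=-2,dy=+6->D; (1,3):dx=+6,dy=+8->C; (1,4):dx=+3,dy=-5->D; (1,5):dx=+1,dy=+2->C
  (1,6):dx=+7,dy=+9->C; (1,7):dx=-4,dy=-7->C; (1,8):dx=+5,dy=-3->D; (1,9):dx=-3,dy=+4->D
  (2,3):dx=+8,dy=+2->C; (2,4):dx=+5,dy=-11->D; (2,5):dx=+3,dy=-4->D; (2,6):dx=+9,dy=+3->C
  (2,7):dx=-2,dy=-13->C; (2,8):dx=+7,dy=-9->D; (2,9):dx=-1,dy=-2->C; (3,4):dx=-3,dy=-13->C
  (3,5):dx=-5,dy=-6->C; (3,6):dx=+1,dy=+1->C; (3,7):dx=-10,dy=-15->C; (3,8):dx=-1,dy=-11->C
  (3,9):dx=-9,dy=-4->C; (4,5):dx=-2,dy=+7->D; (4,6):dx=+4,dy=+14->C; (4,7):dx=-7,dy=-2->C
  (4,8):dx=+2,dy=+2->C; (4,9):dx=-6,dy=+9->D; (5,6):dx=+6,dy=+7->C; (5,7):dx=-5,dy=-9->C
  (5,8):dx=+4,dy=-5->D; (5,9):dx=-4,dy=+2->D; (6,7):dx=-11,dy=-16->C; (6,8):dx=-2,dy=-12->C
  (6,9):dx=-10,dy=-5->C; (7,8):dx=+9,dy=+4->C; (7,9):dx=+1,dy=+11->C; (8,9):dx=-8,dy=+7->D
Step 2: C = 24, D = 12, total pairs = 36.
Step 3: tau = (C - D)/(n(n-1)/2) = (24 - 12)/36 = 0.333333.
Step 4: Exact two-sided p-value (enumerate n! = 362880 permutations of y under H0): p = 0.259518.
Step 5: alpha = 0.1. fail to reject H0.

tau_b = 0.3333 (C=24, D=12), p = 0.259518, fail to reject H0.


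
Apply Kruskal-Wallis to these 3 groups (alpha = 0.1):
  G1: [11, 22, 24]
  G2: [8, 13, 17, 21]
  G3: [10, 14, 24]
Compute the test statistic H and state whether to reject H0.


Step 1: Combine all N = 10 observations and assign midranks.
sorted (value, group, rank): (8,G2,1), (10,G3,2), (11,G1,3), (13,G2,4), (14,G3,5), (17,G2,6), (21,G2,7), (22,G1,8), (24,G1,9.5), (24,G3,9.5)
Step 2: Sum ranks within each group.
R_1 = 20.5 (n_1 = 3)
R_2 = 18 (n_2 = 4)
R_3 = 16.5 (n_3 = 3)
Step 3: H = 12/(N(N+1)) * sum(R_i^2/n_i) - 3(N+1)
     = 12/(10*11) * (20.5^2/3 + 18^2/4 + 16.5^2/3) - 3*11
     = 0.109091 * 311.833 - 33
     = 1.018182.
Step 4: Ties present; correction factor C = 1 - 6/(10^3 - 10) = 0.993939. Corrected H = 1.018182 / 0.993939 = 1.024390.
Step 5: Under H0, H ~ chi^2(2); p-value = 0.599179.
Step 6: alpha = 0.1. fail to reject H0.

H = 1.0244, df = 2, p = 0.599179, fail to reject H0.


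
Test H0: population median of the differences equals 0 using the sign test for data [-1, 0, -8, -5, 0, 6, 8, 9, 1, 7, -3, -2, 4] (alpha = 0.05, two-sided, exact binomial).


Step 1: Discard zero differences. Original n = 13; n_eff = number of nonzero differences = 11.
Nonzero differences (with sign): -1, -8, -5, +6, +8, +9, +1, +7, -3, -2, +4
Step 2: Count signs: positive = 6, negative = 5.
Step 3: Under H0: P(positive) = 0.5, so the number of positives S ~ Bin(11, 0.5).
Step 4: Two-sided exact p-value = sum of Bin(11,0.5) probabilities at or below the observed probability = 1.000000.
Step 5: alpha = 0.05. fail to reject H0.

n_eff = 11, pos = 6, neg = 5, p = 1.000000, fail to reject H0.


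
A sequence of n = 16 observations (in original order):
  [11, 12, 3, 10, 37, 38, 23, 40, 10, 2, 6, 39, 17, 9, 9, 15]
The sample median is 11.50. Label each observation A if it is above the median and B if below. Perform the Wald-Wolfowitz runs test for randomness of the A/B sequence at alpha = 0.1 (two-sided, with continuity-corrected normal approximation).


Step 1: Compute median = 11.50; label A = above, B = below.
Labels in order: BABBAAAABBBAABBA  (n_A = 8, n_B = 8)
Step 2: Count runs R = 8.
Step 3: Under H0 (random ordering), E[R] = 2*n_A*n_B/(n_A+n_B) + 1 = 2*8*8/16 + 1 = 9.0000.
        Var[R] = 2*n_A*n_B*(2*n_A*n_B - n_A - n_B) / ((n_A+n_B)^2 * (n_A+n_B-1)) = 14336/3840 = 3.7333.
        SD[R] = 1.9322.
Step 4: Continuity-corrected z = (R + 0.5 - E[R]) / SD[R] = (8 + 0.5 - 9.0000) / 1.9322 = -0.2588.
Step 5: Two-sided p-value via normal approximation = 2*(1 - Phi(|z|)) = 0.795809.
Step 6: alpha = 0.1. fail to reject H0.

R = 8, z = -0.2588, p = 0.795809, fail to reject H0.


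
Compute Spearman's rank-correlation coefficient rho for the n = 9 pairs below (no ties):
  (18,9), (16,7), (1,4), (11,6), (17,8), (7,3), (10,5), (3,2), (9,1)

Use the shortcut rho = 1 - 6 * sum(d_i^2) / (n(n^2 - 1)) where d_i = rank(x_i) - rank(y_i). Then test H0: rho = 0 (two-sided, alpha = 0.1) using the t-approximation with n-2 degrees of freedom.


Step 1: Rank x and y separately (midranks; no ties here).
rank(x): 18->9, 16->7, 1->1, 11->6, 17->8, 7->3, 10->5, 3->2, 9->4
rank(y): 9->9, 7->7, 4->4, 6->6, 8->8, 3->3, 5->5, 2->2, 1->1
Step 2: d_i = R_x(i) - R_y(i); compute d_i^2.
  (9-9)^2=0, (7-7)^2=0, (1-4)^2=9, (6-6)^2=0, (8-8)^2=0, (3-3)^2=0, (5-5)^2=0, (2-2)^2=0, (4-1)^2=9
sum(d^2) = 18.
Step 3: rho = 1 - 6*18 / (9*(9^2 - 1)) = 1 - 108/720 = 0.850000.
Step 4: Under H0, t = rho * sqrt((n-2)/(1-rho^2)) = 4.2691 ~ t(7).
Step 5: Two-sided p-value from the t-distribution with 7 df = 0.003705.
Step 6: alpha = 0.1. reject H0.

rho = 0.8500, p = 0.003705, reject H0 at alpha = 0.1.


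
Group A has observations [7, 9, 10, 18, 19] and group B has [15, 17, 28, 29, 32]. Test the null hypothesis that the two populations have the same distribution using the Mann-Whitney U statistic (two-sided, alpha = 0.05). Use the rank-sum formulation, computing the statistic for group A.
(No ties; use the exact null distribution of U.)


Step 1: Combine and sort all 10 observations; assign midranks.
sorted (value, group): (7,X), (9,X), (10,X), (15,Y), (17,Y), (18,X), (19,X), (28,Y), (29,Y), (32,Y)
ranks: 7->1, 9->2, 10->3, 15->4, 17->5, 18->6, 19->7, 28->8, 29->9, 32->10
Step 2: Rank sum for X: R1 = 1 + 2 + 3 + 6 + 7 = 19.
Step 3: U_X = R1 - n1(n1+1)/2 = 19 - 5*6/2 = 19 - 15 = 4.
       U_Y = n1*n2 - U_X = 25 - 4 = 21.
Step 4: No ties, so the exact null distribution of U (based on enumerating the C(10,5) = 252 equally likely rank assignments) gives the two-sided p-value.
Step 5: p-value = 0.095238; compare to alpha = 0.05. fail to reject H0.

U_X = 4, p = 0.095238, fail to reject H0 at alpha = 0.05.


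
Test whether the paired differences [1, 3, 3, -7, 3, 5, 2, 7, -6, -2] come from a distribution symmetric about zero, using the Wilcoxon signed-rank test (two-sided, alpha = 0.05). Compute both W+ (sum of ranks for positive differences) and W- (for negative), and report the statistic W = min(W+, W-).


Step 1: Drop any zero differences (none here) and take |d_i|.
|d| = [1, 3, 3, 7, 3, 5, 2, 7, 6, 2]
Step 2: Midrank |d_i| (ties get averaged ranks).
ranks: |1|->1, |3|->5, |3|->5, |7|->9.5, |3|->5, |5|->7, |2|->2.5, |7|->9.5, |6|->8, |2|->2.5
Step 3: Attach original signs; sum ranks with positive sign and with negative sign.
W+ = 1 + 5 + 5 + 5 + 7 + 2.5 + 9.5 = 35
W- = 9.5 + 8 + 2.5 = 20
(Check: W+ + W- = 55 should equal n(n+1)/2 = 55.)
Step 4: Test statistic W = min(W+, W-) = 20.
Step 5: Ties in |d|, so use the tie-corrected normal approximation.
        E[W] = n(n+1)/4 = 10*11/4 = 27.5.
        Tie groups: |d|=2 (t=2), |d|=3 (t=3), |d|=7 (t=2); sum(t^3 - t) = 36.
        Var[W] = n(n+1)(2n+1)/24 - sum(t^3-t)/48 = 2310/24 - 36/48 = 95.5.
        z = (W - E[W]) / sqrt(Var[W]) = (20 - 27.5) / 9.7724 = -0.7675.
        Two-sided p = 2*Phi(z) = 0.442804.
Step 6: alpha = 0.05. fail to reject H0.

W+ = 35, W- = 20, W = min = 20, p = 0.442804, fail to reject H0.


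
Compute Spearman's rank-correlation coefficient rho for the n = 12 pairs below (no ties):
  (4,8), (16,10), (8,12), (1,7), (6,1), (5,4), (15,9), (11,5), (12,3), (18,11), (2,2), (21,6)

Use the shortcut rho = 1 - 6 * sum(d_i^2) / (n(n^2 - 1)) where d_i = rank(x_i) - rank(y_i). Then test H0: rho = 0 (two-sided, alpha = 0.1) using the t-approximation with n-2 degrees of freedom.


Step 1: Rank x and y separately (midranks; no ties here).
rank(x): 4->3, 16->10, 8->6, 1->1, 6->5, 5->4, 15->9, 11->7, 12->8, 18->11, 2->2, 21->12
rank(y): 8->8, 10->10, 12->12, 7->7, 1->1, 4->4, 9->9, 5->5, 3->3, 11->11, 2->2, 6->6
Step 2: d_i = R_x(i) - R_y(i); compute d_i^2.
  (3-8)^2=25, (10-10)^2=0, (6-12)^2=36, (1-7)^2=36, (5-1)^2=16, (4-4)^2=0, (9-9)^2=0, (7-5)^2=4, (8-3)^2=25, (11-11)^2=0, (2-2)^2=0, (12-6)^2=36
sum(d^2) = 178.
Step 3: rho = 1 - 6*178 / (12*(12^2 - 1)) = 1 - 1068/1716 = 0.377622.
Step 4: Under H0, t = rho * sqrt((n-2)/(1-rho^2)) = 1.2896 ~ t(10).
Step 5: Two-sided p-value from the t-distribution with 10 df = 0.226206.
Step 6: alpha = 0.1. fail to reject H0.

rho = 0.3776, p = 0.226206, fail to reject H0 at alpha = 0.1.
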